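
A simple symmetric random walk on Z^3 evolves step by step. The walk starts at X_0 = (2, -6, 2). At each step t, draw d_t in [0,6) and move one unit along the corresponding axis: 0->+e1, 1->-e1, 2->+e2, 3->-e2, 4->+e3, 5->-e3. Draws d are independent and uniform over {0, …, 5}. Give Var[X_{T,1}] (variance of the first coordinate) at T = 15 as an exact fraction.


Outcome values over d=0..5: [1, -1, 0, 0, 0, 0]
Σy = 0, Σy² = 2, M = 6
μ = 0/6 = 0,  σ² = 2/6 − (0)² = 1/3
Independent increments: Var[X_15] = 15·σ² = 15·(1/3) = 5

5


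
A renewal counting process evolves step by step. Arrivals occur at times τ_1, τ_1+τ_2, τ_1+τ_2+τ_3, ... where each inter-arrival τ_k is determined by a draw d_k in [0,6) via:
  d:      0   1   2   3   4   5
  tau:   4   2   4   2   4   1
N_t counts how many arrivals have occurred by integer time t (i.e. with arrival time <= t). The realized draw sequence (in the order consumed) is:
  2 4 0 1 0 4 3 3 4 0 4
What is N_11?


draw d_1=2: τ_1=4, arrival time A_1=4
draw d_2=4: τ_2=4, arrival time A_2=8
draw d_3=0: τ_3=4, arrival time A_3=12
draw d_4=1: τ_4=2, arrival time A_4=14
draw d_5=0: τ_5=4, arrival time A_5=18
draw d_6=4: τ_6=4, arrival time A_6=22
draw d_7=3: τ_7=2, arrival time A_7=24
draw d_8=3: τ_8=2, arrival time A_8=26
draw d_9=4: τ_9=4, arrival time A_9=30
draw d_10=0: τ_10=4, arrival time A_10=34
draw d_11=4: τ_11=4, arrival time A_11=38
N_t over t=0..11: 0:0 1:0 2:0 3:0 4:1 5:1 6:1 7:1 8:2 9:2 10:2 11:2

2


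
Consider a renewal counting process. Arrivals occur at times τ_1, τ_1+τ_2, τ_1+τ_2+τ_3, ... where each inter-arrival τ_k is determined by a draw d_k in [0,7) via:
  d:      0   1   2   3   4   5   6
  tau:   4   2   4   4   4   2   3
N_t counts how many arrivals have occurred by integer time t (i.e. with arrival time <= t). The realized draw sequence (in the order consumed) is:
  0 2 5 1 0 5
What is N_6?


1

draw d_1=0: τ_1=4, arrival time A_1=4
draw d_2=2: τ_2=4, arrival time A_2=8
draw d_3=5: τ_3=2, arrival time A_3=10
draw d_4=1: τ_4=2, arrival time A_4=12
draw d_5=0: τ_5=4, arrival time A_5=16
draw d_6=5: τ_6=2, arrival time A_6=18
N_t over t=0..6: 0:0 1:0 2:0 3:0 4:1 5:1 6:1


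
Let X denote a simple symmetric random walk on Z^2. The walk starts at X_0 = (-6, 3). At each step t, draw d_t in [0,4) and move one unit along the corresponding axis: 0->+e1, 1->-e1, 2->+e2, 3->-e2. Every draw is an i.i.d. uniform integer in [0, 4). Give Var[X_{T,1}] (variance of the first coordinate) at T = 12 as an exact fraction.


Outcome values over d=0..3: [1, -1, 0, 0]
Σy = 0, Σy² = 2, M = 4
μ = 0/4 = 0,  σ² = 2/4 − (0)² = 1/2
Independent increments: Var[X_12] = 12·σ² = 12·(1/2) = 6

6


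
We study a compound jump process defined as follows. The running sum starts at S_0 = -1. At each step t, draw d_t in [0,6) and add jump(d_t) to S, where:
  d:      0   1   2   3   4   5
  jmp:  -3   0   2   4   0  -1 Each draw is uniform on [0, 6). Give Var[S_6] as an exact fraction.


88/3

Outcome values over d=0..5: [-3, 0, 2, 4, 0, -1]
Σy = 2, Σy² = 30, M = 6
μ = 2/6 = 1/3,  σ² = 30/6 − (1/3)² = 44/9
Independent increments: Var[S_6] = 6·σ² = 6·(44/9) = 88/3


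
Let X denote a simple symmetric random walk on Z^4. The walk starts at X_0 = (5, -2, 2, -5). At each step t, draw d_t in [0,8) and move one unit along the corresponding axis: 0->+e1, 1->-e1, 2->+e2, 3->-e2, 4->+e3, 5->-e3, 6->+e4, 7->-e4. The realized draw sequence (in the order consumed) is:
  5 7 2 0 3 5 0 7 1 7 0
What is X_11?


(7, -2, 0, -8)

t=0: X=(5, -2, 2, -5), d=5 → -e3, X_1=(5, -2, 1, -5)
t=1: X=(5, -2, 1, -5), d=7 → -e4, X_2=(5, -2, 1, -6)
t=2: X=(5, -2, 1, -6), d=2 → +e2, X_3=(5, -1, 1, -6)
t=3: X=(5, -1, 1, -6), d=0 → +e1, X_4=(6, -1, 1, -6)
t=4: X=(6, -1, 1, -6), d=3 → -e2, X_5=(6, -2, 1, -6)
t=5: X=(6, -2, 1, -6), d=5 → -e3, X_6=(6, -2, 0, -6)
t=6: X=(6, -2, 0, -6), d=0 → +e1, X_7=(7, -2, 0, -6)
t=7: X=(7, -2, 0, -6), d=7 → -e4, X_8=(7, -2, 0, -7)
t=8: X=(7, -2, 0, -7), d=1 → -e1, X_9=(6, -2, 0, -7)
t=9: X=(6, -2, 0, -7), d=7 → -e4, X_10=(6, -2, 0, -8)
t=10: X=(6, -2, 0, -8), d=0 → +e1, X_11=(7, -2, 0, -8)


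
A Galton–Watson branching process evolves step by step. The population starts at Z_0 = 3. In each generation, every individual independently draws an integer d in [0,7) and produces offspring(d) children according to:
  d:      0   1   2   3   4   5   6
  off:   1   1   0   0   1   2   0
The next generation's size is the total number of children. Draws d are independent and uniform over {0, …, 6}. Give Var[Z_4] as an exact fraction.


Outcome values over d=0..6: [1, 1, 0, 0, 1, 2, 0]
Σy = 5, Σy² = 7, M = 7
μ = 5/7 = 5/7,  σ² = 7/7 − (5/7)² = 24/49
V_0 = 0, E_0 = 3
V_1 = 24/49·E_0 + (5/7)²·V_0 = 72/49;  E_1 = 15/7
V_2 = 24/49·E_1 + (5/7)²·V_1 = 4320/2401;  E_2 = 75/49
V_3 = 24/49·E_2 + (5/7)²·V_2 = 196200/117649;  E_3 = 375/343
V_4 = 24/49·E_3 + (5/7)²·V_3 = 7992000/5764801;  E_4 = 1875/2401

7992000/5764801


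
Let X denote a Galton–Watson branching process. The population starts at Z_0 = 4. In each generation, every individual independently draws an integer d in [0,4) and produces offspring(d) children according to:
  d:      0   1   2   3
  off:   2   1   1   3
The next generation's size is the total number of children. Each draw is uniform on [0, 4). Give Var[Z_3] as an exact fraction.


50127/1024

Outcome values over d=0..3: [2, 1, 1, 3]
Σy = 7, Σy² = 15, M = 4
μ = 7/4 = 7/4,  σ² = 15/4 − (7/4)² = 11/16
V_0 = 0, E_0 = 4
V_1 = 11/16·E_0 + (7/4)²·V_0 = 11/4;  E_1 = 7
V_2 = 11/16·E_1 + (7/4)²·V_1 = 847/64;  E_2 = 49/4
V_3 = 11/16·E_2 + (7/4)²·V_2 = 50127/1024;  E_3 = 343/16


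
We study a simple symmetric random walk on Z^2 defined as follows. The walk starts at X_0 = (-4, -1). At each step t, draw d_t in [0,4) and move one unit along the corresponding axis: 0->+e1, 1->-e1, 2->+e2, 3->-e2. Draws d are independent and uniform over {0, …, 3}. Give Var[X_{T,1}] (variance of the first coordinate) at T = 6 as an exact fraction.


3

Outcome values over d=0..3: [1, -1, 0, 0]
Σy = 0, Σy² = 2, M = 4
μ = 0/4 = 0,  σ² = 2/4 − (0)² = 1/2
Independent increments: Var[X_6] = 6·σ² = 6·(1/2) = 3


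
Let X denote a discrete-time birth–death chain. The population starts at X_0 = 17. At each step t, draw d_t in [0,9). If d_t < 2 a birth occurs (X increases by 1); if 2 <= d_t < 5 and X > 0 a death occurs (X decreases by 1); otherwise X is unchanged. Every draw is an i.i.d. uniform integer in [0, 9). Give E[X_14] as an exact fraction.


X can drop by at most 1 per step and X_0 = 17 > T = 14, so X_t >= 17 − t >= 3 > 0 for every t <= 14: the floor at 0 (the 'and X > 0' condition) never binds. Hence X_14 = X_0 + Σ_{t<14} Y_t with i.i.d. increments Y_t = y(d_t) ∈ {+1, −1, 0}.
Outcome values over d=0..8: [1, 1, -1, -1, -1, 0, 0, 0, 0]
Σy = -1, Σy² = 5, M = 9
μ = -1/9 = -1/9,  σ² = 5/9 − (-1/9)² = 44/81
E[X_14] = 17 + 14·(-1/9) = 139/9

139/9


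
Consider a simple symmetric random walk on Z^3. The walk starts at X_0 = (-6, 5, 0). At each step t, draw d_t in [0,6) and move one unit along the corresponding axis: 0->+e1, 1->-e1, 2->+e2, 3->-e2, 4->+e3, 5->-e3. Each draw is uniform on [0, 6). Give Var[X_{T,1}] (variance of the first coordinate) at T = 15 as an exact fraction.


5

Outcome values over d=0..5: [1, -1, 0, 0, 0, 0]
Σy = 0, Σy² = 2, M = 6
μ = 0/6 = 0,  σ² = 2/6 − (0)² = 1/3
Independent increments: Var[X_15] = 15·σ² = 15·(1/3) = 5


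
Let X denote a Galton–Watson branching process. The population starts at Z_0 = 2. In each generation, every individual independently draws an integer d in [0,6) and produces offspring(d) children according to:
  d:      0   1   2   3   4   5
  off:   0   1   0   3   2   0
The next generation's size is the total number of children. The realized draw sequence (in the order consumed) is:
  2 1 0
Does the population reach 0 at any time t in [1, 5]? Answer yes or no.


yes

gen 0: Z_0=2, draws=[2, 1], offspring=[0, 1], Z_1=1
gen 1: Z_1=1, draws=[0], offspring=[0], Z_2=0
gen 2: Z_2=0, draws=[], offspring=[], Z_3=0
gen 3: Z_3=0, draws=[], offspring=[], Z_4=0
gen 4: Z_4=0, draws=[], offspring=[], Z_5=0


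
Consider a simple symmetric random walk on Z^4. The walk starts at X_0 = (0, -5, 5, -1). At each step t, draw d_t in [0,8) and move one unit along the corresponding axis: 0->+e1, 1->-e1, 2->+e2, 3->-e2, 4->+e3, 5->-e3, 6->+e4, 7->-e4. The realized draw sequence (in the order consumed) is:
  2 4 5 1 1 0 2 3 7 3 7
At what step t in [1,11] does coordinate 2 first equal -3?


7

t=0: X=(0, -5, 5, -1), d=2 → +e2, X_1=(0, -4, 5, -1)
t=1: X=(0, -4, 5, -1), d=4 → +e3, X_2=(0, -4, 6, -1)
t=2: X=(0, -4, 6, -1), d=5 → -e3, X_3=(0, -4, 5, -1)
t=3: X=(0, -4, 5, -1), d=1 → -e1, X_4=(-1, -4, 5, -1)
t=4: X=(-1, -4, 5, -1), d=1 → -e1, X_5=(-2, -4, 5, -1)
t=5: X=(-2, -4, 5, -1), d=0 → +e1, X_6=(-1, -4, 5, -1)
t=6: X=(-1, -4, 5, -1), d=2 → +e2, X_7=(-1, -3, 5, -1)
t=7: X=(-1, -3, 5, -1), d=3 → -e2, X_8=(-1, -4, 5, -1)
t=8: X=(-1, -4, 5, -1), d=7 → -e4, X_9=(-1, -4, 5, -2)
t=9: X=(-1, -4, 5, -2), d=3 → -e2, X_10=(-1, -5, 5, -2)
t=10: X=(-1, -5, 5, -2), d=7 → -e4, X_11=(-1, -5, 5, -3)


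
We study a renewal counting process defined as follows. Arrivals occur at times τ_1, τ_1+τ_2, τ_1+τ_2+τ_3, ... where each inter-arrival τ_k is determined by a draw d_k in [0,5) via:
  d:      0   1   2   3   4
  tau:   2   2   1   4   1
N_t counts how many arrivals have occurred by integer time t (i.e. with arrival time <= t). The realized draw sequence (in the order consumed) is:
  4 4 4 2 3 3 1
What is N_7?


4

draw d_1=4: τ_1=1, arrival time A_1=1
draw d_2=4: τ_2=1, arrival time A_2=2
draw d_3=4: τ_3=1, arrival time A_3=3
draw d_4=2: τ_4=1, arrival time A_4=4
draw d_5=3: τ_5=4, arrival time A_5=8
draw d_6=3: τ_6=4, arrival time A_6=12
draw d_7=1: τ_7=2, arrival time A_7=14
N_t over t=0..7: 0:0 1:1 2:2 3:3 4:4 5:4 6:4 7:4


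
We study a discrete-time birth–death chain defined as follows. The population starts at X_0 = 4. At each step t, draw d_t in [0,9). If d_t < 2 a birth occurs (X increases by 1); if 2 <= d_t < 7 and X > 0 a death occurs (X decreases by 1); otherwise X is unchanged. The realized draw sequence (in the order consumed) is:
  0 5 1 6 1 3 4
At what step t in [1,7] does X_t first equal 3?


7

t=0: X=4, d=0 → birth, X_1=5
t=1: X=5, d=5 → death, X_2=4
t=2: X=4, d=1 → birth, X_3=5
t=3: X=5, d=6 → death, X_4=4
t=4: X=4, d=1 → birth, X_5=5
t=5: X=5, d=3 → death, X_6=4
t=6: X=4, d=4 → death, X_7=3


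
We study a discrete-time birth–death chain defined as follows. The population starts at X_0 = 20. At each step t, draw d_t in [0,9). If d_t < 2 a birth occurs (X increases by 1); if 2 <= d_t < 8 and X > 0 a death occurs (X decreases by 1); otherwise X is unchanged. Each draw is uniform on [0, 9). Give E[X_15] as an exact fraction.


40/3

X can drop by at most 1 per step and X_0 = 20 > T = 15, so X_t >= 20 − t >= 5 > 0 for every t <= 15: the floor at 0 (the 'and X > 0' condition) never binds. Hence X_15 = X_0 + Σ_{t<15} Y_t with i.i.d. increments Y_t = y(d_t) ∈ {+1, −1, 0}.
Outcome values over d=0..8: [1, 1, -1, -1, -1, -1, -1, -1, 0]
Σy = -4, Σy² = 8, M = 9
μ = -4/9 = -4/9,  σ² = 8/9 − (-4/9)² = 56/81
E[X_15] = 20 + 15·(-4/9) = 40/3


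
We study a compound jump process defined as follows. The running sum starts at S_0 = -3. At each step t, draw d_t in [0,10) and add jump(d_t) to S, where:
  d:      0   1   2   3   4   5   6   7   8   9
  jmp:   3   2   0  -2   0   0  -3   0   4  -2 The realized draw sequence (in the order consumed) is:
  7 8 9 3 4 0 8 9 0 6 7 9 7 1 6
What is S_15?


t=0: S=-3, d=7, jump=0, S_1=-3
t=1: S=-3, d=8, jump=4, S_2=1
t=2: S=1, d=9, jump=-2, S_3=-1
t=3: S=-1, d=3, jump=-2, S_4=-3
t=4: S=-3, d=4, jump=0, S_5=-3
t=5: S=-3, d=0, jump=3, S_6=0
t=6: S=0, d=8, jump=4, S_7=4
t=7: S=4, d=9, jump=-2, S_8=2
t=8: S=2, d=0, jump=3, S_9=5
t=9: S=5, d=6, jump=-3, S_10=2
t=10: S=2, d=7, jump=0, S_11=2
t=11: S=2, d=9, jump=-2, S_12=0
t=12: S=0, d=7, jump=0, S_13=0
t=13: S=0, d=1, jump=2, S_14=2
t=14: S=2, d=6, jump=-3, S_15=-1

-1


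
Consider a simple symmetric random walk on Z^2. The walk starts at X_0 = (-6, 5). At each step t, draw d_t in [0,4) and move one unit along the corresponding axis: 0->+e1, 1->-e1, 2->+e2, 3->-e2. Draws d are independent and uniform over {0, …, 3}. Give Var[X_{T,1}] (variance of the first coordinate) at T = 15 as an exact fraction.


Outcome values over d=0..3: [1, -1, 0, 0]
Σy = 0, Σy² = 2, M = 4
μ = 0/4 = 0,  σ² = 2/4 − (0)² = 1/2
Independent increments: Var[X_15] = 15·σ² = 15·(1/2) = 15/2

15/2


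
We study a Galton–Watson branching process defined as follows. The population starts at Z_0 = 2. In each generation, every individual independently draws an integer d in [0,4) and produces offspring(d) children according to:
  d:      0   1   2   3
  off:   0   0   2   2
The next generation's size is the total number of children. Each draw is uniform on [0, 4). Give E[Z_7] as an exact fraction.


Outcome values over d=0..3: [0, 0, 2, 2]
Σy = 4, Σy² = 8, M = 4
μ = 4/4 = 1,  σ² = 8/4 − (1)² = 1
E[Z_0] = 2
E[Z_1] = 1·E[Z_0] = 2
E[Z_2] = 1·E[Z_1] = 2
E[Z_3] = 1·E[Z_2] = 2
E[Z_4] = 1·E[Z_3] = 2
E[Z_5] = 1·E[Z_4] = 2
E[Z_6] = 1·E[Z_5] = 2
E[Z_7] = 1·E[Z_6] = 2

2


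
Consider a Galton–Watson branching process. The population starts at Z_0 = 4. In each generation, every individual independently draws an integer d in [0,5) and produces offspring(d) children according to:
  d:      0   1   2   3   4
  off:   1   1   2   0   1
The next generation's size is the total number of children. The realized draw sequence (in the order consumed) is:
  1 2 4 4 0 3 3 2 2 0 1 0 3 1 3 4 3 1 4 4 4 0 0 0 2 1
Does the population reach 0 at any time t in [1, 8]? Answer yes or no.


gen 0: Z_0=4, draws=[1, 2, 4, 4], offspring=[1, 2, 1, 1], Z_1=5
gen 1: Z_1=5, draws=[0, 3, 3, 2, 2], offspring=[1, 0, 0, 2, 2], Z_2=5
gen 2: Z_2=5, draws=[0, 1, 0, 3, 1], offspring=[1, 1, 1, 0, 1], Z_3=4
gen 3: Z_3=4, draws=[3, 4, 3, 1], offspring=[0, 1, 0, 1], Z_4=2
gen 4: Z_4=2, draws=[4, 4], offspring=[1, 1], Z_5=2
gen 5: Z_5=2, draws=[4, 0], offspring=[1, 1], Z_6=2
gen 6: Z_6=2, draws=[0, 0], offspring=[1, 1], Z_7=2
gen 7: Z_7=2, draws=[2, 1], offspring=[2, 1], Z_8=3

no


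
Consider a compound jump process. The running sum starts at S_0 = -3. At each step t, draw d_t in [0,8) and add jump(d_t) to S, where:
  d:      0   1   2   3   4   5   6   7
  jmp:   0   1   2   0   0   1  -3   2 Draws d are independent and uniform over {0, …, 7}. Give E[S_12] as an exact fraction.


Outcome values over d=0..7: [0, 1, 2, 0, 0, 1, -3, 2]
Σy = 3, Σy² = 19, M = 8
μ = 3/8 = 3/8,  σ² = 19/8 − (3/8)² = 143/64
E[S_12] = -3 + 12·(3/8) = 3/2

3/2


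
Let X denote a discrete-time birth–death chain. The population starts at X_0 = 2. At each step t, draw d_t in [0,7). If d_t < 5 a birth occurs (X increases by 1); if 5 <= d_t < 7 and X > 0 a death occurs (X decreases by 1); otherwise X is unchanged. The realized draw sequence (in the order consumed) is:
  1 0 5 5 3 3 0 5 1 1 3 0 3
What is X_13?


t=0: X=2, d=1 → birth, X_1=3
t=1: X=3, d=0 → birth, X_2=4
t=2: X=4, d=5 → death, X_3=3
t=3: X=3, d=5 → death, X_4=2
t=4: X=2, d=3 → birth, X_5=3
t=5: X=3, d=3 → birth, X_6=4
t=6: X=4, d=0 → birth, X_7=5
t=7: X=5, d=5 → death, X_8=4
t=8: X=4, d=1 → birth, X_9=5
t=9: X=5, d=1 → birth, X_10=6
t=10: X=6, d=3 → birth, X_11=7
t=11: X=7, d=0 → birth, X_12=8
t=12: X=8, d=3 → birth, X_13=9

9


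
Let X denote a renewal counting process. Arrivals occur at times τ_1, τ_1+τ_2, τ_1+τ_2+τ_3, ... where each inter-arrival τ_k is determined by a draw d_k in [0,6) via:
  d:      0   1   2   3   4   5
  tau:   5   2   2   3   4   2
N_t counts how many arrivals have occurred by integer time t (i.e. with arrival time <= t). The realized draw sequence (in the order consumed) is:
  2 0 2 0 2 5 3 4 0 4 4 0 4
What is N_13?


3

draw d_1=2: τ_1=2, arrival time A_1=2
draw d_2=0: τ_2=5, arrival time A_2=7
draw d_3=2: τ_3=2, arrival time A_3=9
draw d_4=0: τ_4=5, arrival time A_4=14
draw d_5=2: τ_5=2, arrival time A_5=16
draw d_6=5: τ_6=2, arrival time A_6=18
draw d_7=3: τ_7=3, arrival time A_7=21
draw d_8=4: τ_8=4, arrival time A_8=25
draw d_9=0: τ_9=5, arrival time A_9=30
draw d_10=4: τ_10=4, arrival time A_10=34
draw d_11=4: τ_11=4, arrival time A_11=38
draw d_12=0: τ_12=5, arrival time A_12=43
draw d_13=4: τ_13=4, arrival time A_13=47
N_t over t=0..13: 0:0 1:0 2:1 3:1 4:1 5:1 6:1 7:2 8:2 9:3 10:3 11:3 12:3 13:3


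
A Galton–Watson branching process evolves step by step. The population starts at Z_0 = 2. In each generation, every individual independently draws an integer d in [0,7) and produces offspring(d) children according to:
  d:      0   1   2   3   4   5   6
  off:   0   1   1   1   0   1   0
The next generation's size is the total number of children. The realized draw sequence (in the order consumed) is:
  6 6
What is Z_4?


0

gen 0: Z_0=2, draws=[6, 6], offspring=[0, 0], Z_1=0
gen 1: Z_1=0, draws=[], offspring=[], Z_2=0
gen 2: Z_2=0, draws=[], offspring=[], Z_3=0
gen 3: Z_3=0, draws=[], offspring=[], Z_4=0


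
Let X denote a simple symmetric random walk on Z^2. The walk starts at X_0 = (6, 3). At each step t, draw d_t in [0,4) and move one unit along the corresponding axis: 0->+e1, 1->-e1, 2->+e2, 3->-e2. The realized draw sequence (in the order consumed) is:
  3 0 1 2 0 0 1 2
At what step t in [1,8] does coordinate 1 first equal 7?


t=0: X=(6, 3), d=3 → -e2, X_1=(6, 2)
t=1: X=(6, 2), d=0 → +e1, X_2=(7, 2)
t=2: X=(7, 2), d=1 → -e1, X_3=(6, 2)
t=3: X=(6, 2), d=2 → +e2, X_4=(6, 3)
t=4: X=(6, 3), d=0 → +e1, X_5=(7, 3)
t=5: X=(7, 3), d=0 → +e1, X_6=(8, 3)
t=6: X=(8, 3), d=1 → -e1, X_7=(7, 3)
t=7: X=(7, 3), d=2 → +e2, X_8=(7, 4)

2


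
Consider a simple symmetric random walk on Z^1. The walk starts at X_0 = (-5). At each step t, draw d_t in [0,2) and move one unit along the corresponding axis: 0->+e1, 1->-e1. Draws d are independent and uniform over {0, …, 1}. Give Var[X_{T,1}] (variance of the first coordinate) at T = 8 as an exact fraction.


8

Outcome values over d=0..1: [1, -1]
Σy = 0, Σy² = 2, M = 2
μ = 0/2 = 0,  σ² = 2/2 − (0)² = 1
Independent increments: Var[X_8] = 8·σ² = 8·(1) = 8


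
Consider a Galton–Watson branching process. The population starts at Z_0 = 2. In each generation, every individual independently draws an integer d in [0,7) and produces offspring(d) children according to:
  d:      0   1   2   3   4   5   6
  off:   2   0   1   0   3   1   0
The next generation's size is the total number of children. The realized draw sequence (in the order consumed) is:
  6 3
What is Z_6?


0

gen 0: Z_0=2, draws=[6, 3], offspring=[0, 0], Z_1=0
gen 1: Z_1=0, draws=[], offspring=[], Z_2=0
gen 2: Z_2=0, draws=[], offspring=[], Z_3=0
gen 3: Z_3=0, draws=[], offspring=[], Z_4=0
gen 4: Z_4=0, draws=[], offspring=[], Z_5=0
gen 5: Z_5=0, draws=[], offspring=[], Z_6=0


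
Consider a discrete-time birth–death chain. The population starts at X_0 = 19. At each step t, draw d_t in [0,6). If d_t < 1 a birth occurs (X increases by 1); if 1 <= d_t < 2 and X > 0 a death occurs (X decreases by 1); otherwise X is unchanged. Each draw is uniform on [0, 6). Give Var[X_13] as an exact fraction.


X can drop by at most 1 per step and X_0 = 19 > T = 13, so X_t >= 19 − t >= 6 > 0 for every t <= 13: the floor at 0 (the 'and X > 0' condition) never binds. Hence X_13 = X_0 + Σ_{t<13} Y_t with i.i.d. increments Y_t = y(d_t) ∈ {+1, −1, 0}.
Outcome values over d=0..5: [1, -1, 0, 0, 0, 0]
Σy = 0, Σy² = 2, M = 6
μ = 0/6 = 0,  σ² = 2/6 − (0)² = 1/3
Independent increments: Var[X_13] = 13·σ² = 13·(1/3) = 13/3

13/3


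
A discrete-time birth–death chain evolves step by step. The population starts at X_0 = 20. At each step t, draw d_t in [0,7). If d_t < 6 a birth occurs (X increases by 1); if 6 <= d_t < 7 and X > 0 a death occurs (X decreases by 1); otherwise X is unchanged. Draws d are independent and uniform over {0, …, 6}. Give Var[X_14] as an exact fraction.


48/7

X can drop by at most 1 per step and X_0 = 20 > T = 14, so X_t >= 20 − t >= 6 > 0 for every t <= 14: the floor at 0 (the 'and X > 0' condition) never binds. Hence X_14 = X_0 + Σ_{t<14} Y_t with i.i.d. increments Y_t = y(d_t) ∈ {+1, −1, 0}.
Outcome values over d=0..6: [1, 1, 1, 1, 1, 1, -1]
Σy = 5, Σy² = 7, M = 7
μ = 5/7 = 5/7,  σ² = 7/7 − (5/7)² = 24/49
Independent increments: Var[X_14] = 14·σ² = 14·(24/49) = 48/7


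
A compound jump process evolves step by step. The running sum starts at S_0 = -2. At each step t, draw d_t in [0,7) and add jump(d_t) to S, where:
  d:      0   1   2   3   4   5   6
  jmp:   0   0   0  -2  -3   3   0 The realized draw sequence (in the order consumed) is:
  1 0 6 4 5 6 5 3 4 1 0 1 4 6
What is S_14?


-7

t=0: S=-2, d=1, jump=0, S_1=-2
t=1: S=-2, d=0, jump=0, S_2=-2
t=2: S=-2, d=6, jump=0, S_3=-2
t=3: S=-2, d=4, jump=-3, S_4=-5
t=4: S=-5, d=5, jump=3, S_5=-2
t=5: S=-2, d=6, jump=0, S_6=-2
t=6: S=-2, d=5, jump=3, S_7=1
t=7: S=1, d=3, jump=-2, S_8=-1
t=8: S=-1, d=4, jump=-3, S_9=-4
t=9: S=-4, d=1, jump=0, S_10=-4
t=10: S=-4, d=0, jump=0, S_11=-4
t=11: S=-4, d=1, jump=0, S_12=-4
t=12: S=-4, d=4, jump=-3, S_13=-7
t=13: S=-7, d=6, jump=0, S_14=-7


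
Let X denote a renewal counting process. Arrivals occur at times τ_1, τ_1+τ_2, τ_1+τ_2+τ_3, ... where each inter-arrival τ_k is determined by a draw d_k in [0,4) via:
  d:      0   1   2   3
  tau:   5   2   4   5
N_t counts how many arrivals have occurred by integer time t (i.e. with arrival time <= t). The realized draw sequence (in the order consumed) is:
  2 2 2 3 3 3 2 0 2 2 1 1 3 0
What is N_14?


draw d_1=2: τ_1=4, arrival time A_1=4
draw d_2=2: τ_2=4, arrival time A_2=8
draw d_3=2: τ_3=4, arrival time A_3=12
draw d_4=3: τ_4=5, arrival time A_4=17
draw d_5=3: τ_5=5, arrival time A_5=22
draw d_6=3: τ_6=5, arrival time A_6=27
draw d_7=2: τ_7=4, arrival time A_7=31
draw d_8=0: τ_8=5, arrival time A_8=36
draw d_9=2: τ_9=4, arrival time A_9=40
draw d_10=2: τ_10=4, arrival time A_10=44
draw d_11=1: τ_11=2, arrival time A_11=46
draw d_12=1: τ_12=2, arrival time A_12=48
draw d_13=3: τ_13=5, arrival time A_13=53
draw d_14=0: τ_14=5, arrival time A_14=58
N_t over t=0..14: 0:0 1:0 2:0 3:0 4:1 5:1 6:1 7:1 8:2 9:2 10:2 11:2 12:3 13:3 14:3

3


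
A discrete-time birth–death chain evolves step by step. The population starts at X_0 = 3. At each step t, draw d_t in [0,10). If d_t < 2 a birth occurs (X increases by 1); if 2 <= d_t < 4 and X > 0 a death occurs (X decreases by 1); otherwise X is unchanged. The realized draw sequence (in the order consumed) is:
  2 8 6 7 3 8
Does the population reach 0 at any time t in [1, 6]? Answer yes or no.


no

t=0: X=3, d=2 → death, X_1=2
t=1: X=2, d=8 → hold, X_2=2
t=2: X=2, d=6 → hold, X_3=2
t=3: X=2, d=7 → hold, X_4=2
t=4: X=2, d=3 → death, X_5=1
t=5: X=1, d=8 → hold, X_6=1


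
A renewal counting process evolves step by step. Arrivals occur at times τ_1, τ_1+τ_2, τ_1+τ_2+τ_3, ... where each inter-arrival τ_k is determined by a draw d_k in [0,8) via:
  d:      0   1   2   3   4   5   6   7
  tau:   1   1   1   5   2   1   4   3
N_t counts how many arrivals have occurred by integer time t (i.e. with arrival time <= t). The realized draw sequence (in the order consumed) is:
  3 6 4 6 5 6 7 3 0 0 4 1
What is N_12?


draw d_1=3: τ_1=5, arrival time A_1=5
draw d_2=6: τ_2=4, arrival time A_2=9
draw d_3=4: τ_3=2, arrival time A_3=11
draw d_4=6: τ_4=4, arrival time A_4=15
draw d_5=5: τ_5=1, arrival time A_5=16
draw d_6=6: τ_6=4, arrival time A_6=20
draw d_7=7: τ_7=3, arrival time A_7=23
draw d_8=3: τ_8=5, arrival time A_8=28
draw d_9=0: τ_9=1, arrival time A_9=29
draw d_10=0: τ_10=1, arrival time A_10=30
draw d_11=4: τ_11=2, arrival time A_11=32
draw d_12=1: τ_12=1, arrival time A_12=33
N_t over t=0..12: 0:0 1:0 2:0 3:0 4:0 5:1 6:1 7:1 8:1 9:2 10:2 11:3 12:3

3


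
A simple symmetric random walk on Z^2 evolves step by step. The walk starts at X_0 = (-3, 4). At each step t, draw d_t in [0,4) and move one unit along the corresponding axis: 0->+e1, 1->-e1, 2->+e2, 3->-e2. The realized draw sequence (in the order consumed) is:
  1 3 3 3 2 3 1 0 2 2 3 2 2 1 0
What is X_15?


t=0: X=(-3, 4), d=1 → -e1, X_1=(-4, 4)
t=1: X=(-4, 4), d=3 → -e2, X_2=(-4, 3)
t=2: X=(-4, 3), d=3 → -e2, X_3=(-4, 2)
t=3: X=(-4, 2), d=3 → -e2, X_4=(-4, 1)
t=4: X=(-4, 1), d=2 → +e2, X_5=(-4, 2)
t=5: X=(-4, 2), d=3 → -e2, X_6=(-4, 1)
t=6: X=(-4, 1), d=1 → -e1, X_7=(-5, 1)
t=7: X=(-5, 1), d=0 → +e1, X_8=(-4, 1)
t=8: X=(-4, 1), d=2 → +e2, X_9=(-4, 2)
t=9: X=(-4, 2), d=2 → +e2, X_10=(-4, 3)
t=10: X=(-4, 3), d=3 → -e2, X_11=(-4, 2)
t=11: X=(-4, 2), d=2 → +e2, X_12=(-4, 3)
t=12: X=(-4, 3), d=2 → +e2, X_13=(-4, 4)
t=13: X=(-4, 4), d=1 → -e1, X_14=(-5, 4)
t=14: X=(-5, 4), d=0 → +e1, X_15=(-4, 4)

(-4, 4)


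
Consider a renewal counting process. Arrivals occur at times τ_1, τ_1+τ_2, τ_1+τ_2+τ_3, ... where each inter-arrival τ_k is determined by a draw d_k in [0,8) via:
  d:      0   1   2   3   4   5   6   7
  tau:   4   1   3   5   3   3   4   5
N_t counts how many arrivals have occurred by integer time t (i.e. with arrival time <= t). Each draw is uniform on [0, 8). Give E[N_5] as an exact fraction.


Inter-arrival values over d=0..7: [4, 1, 3, 5, 3, 3, 4, 5]
Each d has probability 1/8, so the pmf of τ is: f(1) = 1/8, f(3) = 3/8, f(4) = 1/4, f(5) = 1/4
Renewal equation for m(n) = E[N_n]: condition on τ_1 = k (if k <= n, one arrival plus a fresh copy on the remaining n−k steps): m(n) = F(n) + Σ_{k<=n} f(k)·m(n−k), where F(n) = P(τ <= n) and m(0) = 0
m(1) = F(1) = 1/8
m(2) = F(2) + f(1)·m(1) = 1/8 + 1/8·1/8 = 9/64
m(3) = F(3) + f(1)·m(2) = 1/2 + 1/8·9/64 = 265/512
m(4) = F(4) + f(1)·m(3) + f(3)·m(1) = 3/4 + 1/8·265/512 + 3/8·1/8 = 3529/4096
m(5) = F(5) + f(1)·m(4) + f(3)·m(2) + f(4)·m(1) = 1 + 1/8·3529/4096 + 3/8·9/64 + 1/4·1/8 = 39049/32768
E[N_5] = m(5) = 39049/32768

39049/32768


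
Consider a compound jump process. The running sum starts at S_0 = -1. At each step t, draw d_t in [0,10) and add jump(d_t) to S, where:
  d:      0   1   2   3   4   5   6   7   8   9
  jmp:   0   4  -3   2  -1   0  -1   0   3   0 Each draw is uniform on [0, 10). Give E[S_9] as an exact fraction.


Outcome values over d=0..9: [0, 4, -3, 2, -1, 0, -1, 0, 3, 0]
Σy = 4, Σy² = 40, M = 10
μ = 4/10 = 2/5,  σ² = 40/10 − (2/5)² = 96/25
E[S_9] = -1 + 9·(2/5) = 13/5

13/5


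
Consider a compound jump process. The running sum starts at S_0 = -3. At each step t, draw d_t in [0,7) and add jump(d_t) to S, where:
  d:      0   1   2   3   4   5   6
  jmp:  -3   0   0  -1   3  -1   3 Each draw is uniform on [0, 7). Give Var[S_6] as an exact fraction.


1212/49

Outcome values over d=0..6: [-3, 0, 0, -1, 3, -1, 3]
Σy = 1, Σy² = 29, M = 7
μ = 1/7 = 1/7,  σ² = 29/7 − (1/7)² = 202/49
Independent increments: Var[S_6] = 6·σ² = 6·(202/49) = 1212/49


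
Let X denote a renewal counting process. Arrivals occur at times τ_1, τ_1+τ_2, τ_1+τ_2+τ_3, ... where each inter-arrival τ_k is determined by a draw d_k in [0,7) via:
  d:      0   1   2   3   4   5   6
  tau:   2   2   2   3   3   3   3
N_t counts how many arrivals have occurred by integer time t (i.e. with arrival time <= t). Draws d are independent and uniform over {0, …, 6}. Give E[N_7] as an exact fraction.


821/343

Inter-arrival values over d=0..6: [2, 2, 2, 3, 3, 3, 3]
Each d has probability 1/7, so the pmf of τ is: f(2) = 3/7, f(3) = 4/7
Renewal equation for m(n) = E[N_n]: condition on τ_1 = k (if k <= n, one arrival plus a fresh copy on the remaining n−k steps): m(n) = F(n) + Σ_{k<=n} f(k)·m(n−k), where F(n) = P(τ <= n) and m(0) = 0
m(1) = F(1) = 0
m(2) = F(2) = 3/7
m(3) = F(3) = 1
m(4) = F(4) + f(2)·m(2) = 1 + 3/7·3/7 = 58/49
m(5) = F(5) + f(2)·m(3) + f(3)·m(2) = 1 + 3/7·1 + 4/7·3/7 = 82/49
m(6) = F(6) + f(2)·m(4) + f(3)·m(3) = 1 + 3/7·58/49 + 4/7·1 = 713/343
m(7) = F(7) + f(2)·m(5) + f(3)·m(4) = 1 + 3/7·82/49 + 4/7·58/49 = 821/343
E[N_7] = m(7) = 821/343


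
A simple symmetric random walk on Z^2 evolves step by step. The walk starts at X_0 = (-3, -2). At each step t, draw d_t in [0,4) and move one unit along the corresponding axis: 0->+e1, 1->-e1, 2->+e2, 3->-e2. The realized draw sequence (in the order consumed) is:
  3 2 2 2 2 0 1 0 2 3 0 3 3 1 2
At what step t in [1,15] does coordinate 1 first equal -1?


t=0: X=(-3, -2), d=3 → -e2, X_1=(-3, -3)
t=1: X=(-3, -3), d=2 → +e2, X_2=(-3, -2)
t=2: X=(-3, -2), d=2 → +e2, X_3=(-3, -1)
t=3: X=(-3, -1), d=2 → +e2, X_4=(-3, 0)
t=4: X=(-3, 0), d=2 → +e2, X_5=(-3, 1)
t=5: X=(-3, 1), d=0 → +e1, X_6=(-2, 1)
t=6: X=(-2, 1), d=1 → -e1, X_7=(-3, 1)
t=7: X=(-3, 1), d=0 → +e1, X_8=(-2, 1)
t=8: X=(-2, 1), d=2 → +e2, X_9=(-2, 2)
t=9: X=(-2, 2), d=3 → -e2, X_10=(-2, 1)
t=10: X=(-2, 1), d=0 → +e1, X_11=(-1, 1)
t=11: X=(-1, 1), d=3 → -e2, X_12=(-1, 0)
t=12: X=(-1, 0), d=3 → -e2, X_13=(-1, -1)
t=13: X=(-1, -1), d=1 → -e1, X_14=(-2, -1)
t=14: X=(-2, -1), d=2 → +e2, X_15=(-2, 0)

11


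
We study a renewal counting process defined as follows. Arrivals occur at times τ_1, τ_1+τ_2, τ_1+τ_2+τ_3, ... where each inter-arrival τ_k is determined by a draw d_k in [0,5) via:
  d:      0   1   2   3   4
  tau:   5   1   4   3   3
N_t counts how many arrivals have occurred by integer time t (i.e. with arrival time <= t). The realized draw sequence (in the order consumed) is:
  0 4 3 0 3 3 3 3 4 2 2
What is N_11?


draw d_1=0: τ_1=5, arrival time A_1=5
draw d_2=4: τ_2=3, arrival time A_2=8
draw d_3=3: τ_3=3, arrival time A_3=11
draw d_4=0: τ_4=5, arrival time A_4=16
draw d_5=3: τ_5=3, arrival time A_5=19
draw d_6=3: τ_6=3, arrival time A_6=22
draw d_7=3: τ_7=3, arrival time A_7=25
draw d_8=3: τ_8=3, arrival time A_8=28
draw d_9=4: τ_9=3, arrival time A_9=31
draw d_10=2: τ_10=4, arrival time A_10=35
draw d_11=2: τ_11=4, arrival time A_11=39
N_t over t=0..11: 0:0 1:0 2:0 3:0 4:0 5:1 6:1 7:1 8:2 9:2 10:2 11:3

3


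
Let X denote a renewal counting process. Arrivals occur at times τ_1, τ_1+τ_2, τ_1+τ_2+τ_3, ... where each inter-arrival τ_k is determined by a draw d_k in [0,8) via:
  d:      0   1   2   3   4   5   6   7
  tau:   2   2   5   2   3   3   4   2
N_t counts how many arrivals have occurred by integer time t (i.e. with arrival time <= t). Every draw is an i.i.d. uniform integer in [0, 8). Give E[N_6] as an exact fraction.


29/16

Inter-arrival values over d=0..7: [2, 2, 5, 2, 3, 3, 4, 2]
Each d has probability 1/8, so the pmf of τ is: f(2) = 1/2, f(3) = 1/4, f(4) = 1/8, f(5) = 1/8
Renewal equation for m(n) = E[N_n]: condition on τ_1 = k (if k <= n, one arrival plus a fresh copy on the remaining n−k steps): m(n) = F(n) + Σ_{k<=n} f(k)·m(n−k), where F(n) = P(τ <= n) and m(0) = 0
m(1) = F(1) = 0
m(2) = F(2) = 1/2
m(3) = F(3) = 3/4
m(4) = F(4) + f(2)·m(2) = 7/8 + 1/2·1/2 = 9/8
m(5) = F(5) + f(2)·m(3) + f(3)·m(2) = 1 + 1/2·3/4 + 1/4·1/2 = 3/2
m(6) = F(6) + f(2)·m(4) + f(3)·m(3) + f(4)·m(2) = 1 + 1/2·9/8 + 1/4·3/4 + 1/8·1/2 = 29/16
E[N_6] = m(6) = 29/16


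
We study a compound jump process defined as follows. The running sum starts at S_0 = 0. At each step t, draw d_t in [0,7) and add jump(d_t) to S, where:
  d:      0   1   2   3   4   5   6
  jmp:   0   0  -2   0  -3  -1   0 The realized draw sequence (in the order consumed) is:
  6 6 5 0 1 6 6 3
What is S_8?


t=0: S=0, d=6, jump=0, S_1=0
t=1: S=0, d=6, jump=0, S_2=0
t=2: S=0, d=5, jump=-1, S_3=-1
t=3: S=-1, d=0, jump=0, S_4=-1
t=4: S=-1, d=1, jump=0, S_5=-1
t=5: S=-1, d=6, jump=0, S_6=-1
t=6: S=-1, d=6, jump=0, S_7=-1
t=7: S=-1, d=3, jump=0, S_8=-1

-1


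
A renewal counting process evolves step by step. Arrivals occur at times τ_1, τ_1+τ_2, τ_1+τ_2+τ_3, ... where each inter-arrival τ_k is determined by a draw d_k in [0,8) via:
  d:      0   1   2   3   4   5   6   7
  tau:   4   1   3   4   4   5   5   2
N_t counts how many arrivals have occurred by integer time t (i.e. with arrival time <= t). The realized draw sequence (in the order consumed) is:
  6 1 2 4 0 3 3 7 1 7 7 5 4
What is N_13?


draw d_1=6: τ_1=5, arrival time A_1=5
draw d_2=1: τ_2=1, arrival time A_2=6
draw d_3=2: τ_3=3, arrival time A_3=9
draw d_4=4: τ_4=4, arrival time A_4=13
draw d_5=0: τ_5=4, arrival time A_5=17
draw d_6=3: τ_6=4, arrival time A_6=21
draw d_7=3: τ_7=4, arrival time A_7=25
draw d_8=7: τ_8=2, arrival time A_8=27
draw d_9=1: τ_9=1, arrival time A_9=28
draw d_10=7: τ_10=2, arrival time A_10=30
draw d_11=7: τ_11=2, arrival time A_11=32
draw d_12=5: τ_12=5, arrival time A_12=37
draw d_13=4: τ_13=4, arrival time A_13=41
N_t over t=0..13: 0:0 1:0 2:0 3:0 4:0 5:1 6:2 7:2 8:2 9:3 10:3 11:3 12:3 13:4

4


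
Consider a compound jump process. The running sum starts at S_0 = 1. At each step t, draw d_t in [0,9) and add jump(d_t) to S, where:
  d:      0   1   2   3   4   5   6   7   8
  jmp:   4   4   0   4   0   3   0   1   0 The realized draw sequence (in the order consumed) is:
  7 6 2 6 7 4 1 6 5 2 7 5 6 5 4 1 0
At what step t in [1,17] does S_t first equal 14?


12

t=0: S=1, d=7, jump=1, S_1=2
t=1: S=2, d=6, jump=0, S_2=2
t=2: S=2, d=2, jump=0, S_3=2
t=3: S=2, d=6, jump=0, S_4=2
t=4: S=2, d=7, jump=1, S_5=3
t=5: S=3, d=4, jump=0, S_6=3
t=6: S=3, d=1, jump=4, S_7=7
t=7: S=7, d=6, jump=0, S_8=7
t=8: S=7, d=5, jump=3, S_9=10
t=9: S=10, d=2, jump=0, S_10=10
t=10: S=10, d=7, jump=1, S_11=11
t=11: S=11, d=5, jump=3, S_12=14
t=12: S=14, d=6, jump=0, S_13=14
t=13: S=14, d=5, jump=3, S_14=17
t=14: S=17, d=4, jump=0, S_15=17
t=15: S=17, d=1, jump=4, S_16=21
t=16: S=21, d=0, jump=4, S_17=25


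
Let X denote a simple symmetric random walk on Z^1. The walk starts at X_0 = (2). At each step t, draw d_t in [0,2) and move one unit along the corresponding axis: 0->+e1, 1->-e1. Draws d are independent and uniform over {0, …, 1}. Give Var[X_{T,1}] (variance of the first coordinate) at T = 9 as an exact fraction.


9

Outcome values over d=0..1: [1, -1]
Σy = 0, Σy² = 2, M = 2
μ = 0/2 = 0,  σ² = 2/2 − (0)² = 1
Independent increments: Var[X_9] = 9·σ² = 9·(1) = 9


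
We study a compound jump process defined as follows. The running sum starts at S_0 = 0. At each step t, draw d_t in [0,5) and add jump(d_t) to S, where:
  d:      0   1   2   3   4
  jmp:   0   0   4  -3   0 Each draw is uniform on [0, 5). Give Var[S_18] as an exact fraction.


Outcome values over d=0..4: [0, 0, 4, -3, 0]
Σy = 1, Σy² = 25, M = 5
μ = 1/5 = 1/5,  σ² = 25/5 − (1/5)² = 124/25
Independent increments: Var[S_18] = 18·σ² = 18·(124/25) = 2232/25

2232/25


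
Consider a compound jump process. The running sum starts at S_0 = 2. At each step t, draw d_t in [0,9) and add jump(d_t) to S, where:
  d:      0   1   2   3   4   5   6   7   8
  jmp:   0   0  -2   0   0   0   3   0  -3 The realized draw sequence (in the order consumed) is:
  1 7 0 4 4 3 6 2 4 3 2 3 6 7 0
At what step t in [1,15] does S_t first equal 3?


8

t=0: S=2, d=1, jump=0, S_1=2
t=1: S=2, d=7, jump=0, S_2=2
t=2: S=2, d=0, jump=0, S_3=2
t=3: S=2, d=4, jump=0, S_4=2
t=4: S=2, d=4, jump=0, S_5=2
t=5: S=2, d=3, jump=0, S_6=2
t=6: S=2, d=6, jump=3, S_7=5
t=7: S=5, d=2, jump=-2, S_8=3
t=8: S=3, d=4, jump=0, S_9=3
t=9: S=3, d=3, jump=0, S_10=3
t=10: S=3, d=2, jump=-2, S_11=1
t=11: S=1, d=3, jump=0, S_12=1
t=12: S=1, d=6, jump=3, S_13=4
t=13: S=4, d=7, jump=0, S_14=4
t=14: S=4, d=0, jump=0, S_15=4


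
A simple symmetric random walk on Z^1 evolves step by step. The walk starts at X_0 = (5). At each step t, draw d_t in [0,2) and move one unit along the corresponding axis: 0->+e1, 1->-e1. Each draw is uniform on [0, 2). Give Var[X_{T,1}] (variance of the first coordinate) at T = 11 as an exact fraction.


11

Outcome values over d=0..1: [1, -1]
Σy = 0, Σy² = 2, M = 2
μ = 0/2 = 0,  σ² = 2/2 − (0)² = 1
Independent increments: Var[X_11] = 11·σ² = 11·(1) = 11


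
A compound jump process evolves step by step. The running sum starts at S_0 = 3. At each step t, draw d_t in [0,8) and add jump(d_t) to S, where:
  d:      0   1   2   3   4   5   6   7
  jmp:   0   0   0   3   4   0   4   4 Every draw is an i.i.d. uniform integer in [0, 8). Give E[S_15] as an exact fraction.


249/8

Outcome values over d=0..7: [0, 0, 0, 3, 4, 0, 4, 4]
Σy = 15, Σy² = 57, M = 8
μ = 15/8 = 15/8,  σ² = 57/8 − (15/8)² = 231/64
E[S_15] = 3 + 15·(15/8) = 249/8


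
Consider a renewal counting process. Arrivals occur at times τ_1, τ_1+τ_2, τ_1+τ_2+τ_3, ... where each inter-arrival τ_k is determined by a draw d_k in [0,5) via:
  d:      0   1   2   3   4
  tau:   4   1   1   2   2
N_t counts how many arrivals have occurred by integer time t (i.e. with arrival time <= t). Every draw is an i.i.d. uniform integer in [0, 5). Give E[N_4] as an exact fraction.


1201/625

Inter-arrival values over d=0..4: [4, 1, 1, 2, 2]
Each d has probability 1/5, so the pmf of τ is: f(1) = 2/5, f(2) = 2/5, f(4) = 1/5
Renewal equation for m(n) = E[N_n]: condition on τ_1 = k (if k <= n, one arrival plus a fresh copy on the remaining n−k steps): m(n) = F(n) + Σ_{k<=n} f(k)·m(n−k), where F(n) = P(τ <= n) and m(0) = 0
m(1) = F(1) = 2/5
m(2) = F(2) + f(1)·m(1) = 4/5 + 2/5·2/5 = 24/25
m(3) = F(3) + f(1)·m(2) + f(2)·m(1) = 4/5 + 2/5·24/25 + 2/5·2/5 = 168/125
m(4) = F(4) + f(1)·m(3) + f(2)·m(2) = 1 + 2/5·168/125 + 2/5·24/25 = 1201/625
E[N_4] = m(4) = 1201/625


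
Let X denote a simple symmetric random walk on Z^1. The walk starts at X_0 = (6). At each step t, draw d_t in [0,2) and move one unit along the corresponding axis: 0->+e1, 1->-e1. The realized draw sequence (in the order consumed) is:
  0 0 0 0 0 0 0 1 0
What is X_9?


(13)

t=0: X=(6), d=0 → +e1, X_1=(7)
t=1: X=(7), d=0 → +e1, X_2=(8)
t=2: X=(8), d=0 → +e1, X_3=(9)
t=3: X=(9), d=0 → +e1, X_4=(10)
t=4: X=(10), d=0 → +e1, X_5=(11)
t=5: X=(11), d=0 → +e1, X_6=(12)
t=6: X=(12), d=0 → +e1, X_7=(13)
t=7: X=(13), d=1 → -e1, X_8=(12)
t=8: X=(12), d=0 → +e1, X_9=(13)


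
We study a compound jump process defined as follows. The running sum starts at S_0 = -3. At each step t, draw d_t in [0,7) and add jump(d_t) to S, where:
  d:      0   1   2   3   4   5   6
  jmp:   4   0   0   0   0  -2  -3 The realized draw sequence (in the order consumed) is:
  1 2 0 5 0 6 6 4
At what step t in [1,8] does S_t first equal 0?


t=0: S=-3, d=1, jump=0, S_1=-3
t=1: S=-3, d=2, jump=0, S_2=-3
t=2: S=-3, d=0, jump=4, S_3=1
t=3: S=1, d=5, jump=-2, S_4=-1
t=4: S=-1, d=0, jump=4, S_5=3
t=5: S=3, d=6, jump=-3, S_6=0
t=6: S=0, d=6, jump=-3, S_7=-3
t=7: S=-3, d=4, jump=0, S_8=-3

6


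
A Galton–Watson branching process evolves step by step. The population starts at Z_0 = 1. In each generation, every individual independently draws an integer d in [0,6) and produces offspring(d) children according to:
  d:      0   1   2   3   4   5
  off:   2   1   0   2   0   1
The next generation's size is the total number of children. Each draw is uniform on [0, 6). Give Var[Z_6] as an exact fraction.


Outcome values over d=0..5: [2, 1, 0, 2, 0, 1]
Σy = 6, Σy² = 10, M = 6
μ = 6/6 = 1,  σ² = 10/6 − (1)² = 2/3
V_0 = 0, E_0 = 1
V_1 = 2/3·E_0 + (1)²·V_0 = 2/3;  E_1 = 1
V_2 = 2/3·E_1 + (1)²·V_1 = 4/3;  E_2 = 1
V_3 = 2/3·E_2 + (1)²·V_2 = 2;  E_3 = 1
V_4 = 2/3·E_3 + (1)²·V_3 = 8/3;  E_4 = 1
V_5 = 2/3·E_4 + (1)²·V_4 = 10/3;  E_5 = 1
V_6 = 2/3·E_5 + (1)²·V_5 = 4;  E_6 = 1

4


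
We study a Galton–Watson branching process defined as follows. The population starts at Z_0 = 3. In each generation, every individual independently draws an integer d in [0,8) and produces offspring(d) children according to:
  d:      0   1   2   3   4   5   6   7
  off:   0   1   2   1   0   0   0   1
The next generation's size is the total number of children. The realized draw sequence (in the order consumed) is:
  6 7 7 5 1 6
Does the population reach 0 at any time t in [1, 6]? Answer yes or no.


yes

gen 0: Z_0=3, draws=[6, 7, 7], offspring=[0, 1, 1], Z_1=2
gen 1: Z_1=2, draws=[5, 1], offspring=[0, 1], Z_2=1
gen 2: Z_2=1, draws=[6], offspring=[0], Z_3=0
gen 3: Z_3=0, draws=[], offspring=[], Z_4=0
gen 4: Z_4=0, draws=[], offspring=[], Z_5=0
gen 5: Z_5=0, draws=[], offspring=[], Z_6=0
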